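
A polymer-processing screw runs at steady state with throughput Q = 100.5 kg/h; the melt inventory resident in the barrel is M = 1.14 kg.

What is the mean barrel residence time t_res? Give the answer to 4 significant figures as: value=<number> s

Throughput in SI: Q_s = 100.5 kg/h ÷ 3600 s/h = 0.0279167 kg/s
t_res = M / Q_s = 1.14 ÷ 0.0279167 = 40.8358 s

value=40.84 s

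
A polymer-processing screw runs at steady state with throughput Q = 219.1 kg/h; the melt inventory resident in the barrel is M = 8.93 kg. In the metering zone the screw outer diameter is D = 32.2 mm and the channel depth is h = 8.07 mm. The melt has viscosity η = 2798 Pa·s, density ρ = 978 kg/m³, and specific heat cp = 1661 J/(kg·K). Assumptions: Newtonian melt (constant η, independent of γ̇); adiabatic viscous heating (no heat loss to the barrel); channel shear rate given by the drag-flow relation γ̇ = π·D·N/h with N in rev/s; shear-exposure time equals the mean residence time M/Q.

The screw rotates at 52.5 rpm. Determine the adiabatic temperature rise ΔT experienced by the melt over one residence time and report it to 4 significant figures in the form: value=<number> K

Convert throughput: Q = 219.1 kg/h = 219.1/3600 = 0.0608611 kg/s
Mean residence time: t_res = M/Q_s = 8.93 kg / 0.0608611 kg/s = 146.728 s
Convert to SI: D = 0.0322 m, h = 0.00807 m, N = 52.5/60 = 0.875 rev/s
γ̇ = π D N / h = (π)(0.0322)(0.875) / 0.00807 = 10.9683 s⁻¹
Adiabatic rise: ΔT = η γ̇² t_res / (ρ cp) = 2798·(10.9683)²·146.728 / (978·1661) = 30.404 K

value=30.40 K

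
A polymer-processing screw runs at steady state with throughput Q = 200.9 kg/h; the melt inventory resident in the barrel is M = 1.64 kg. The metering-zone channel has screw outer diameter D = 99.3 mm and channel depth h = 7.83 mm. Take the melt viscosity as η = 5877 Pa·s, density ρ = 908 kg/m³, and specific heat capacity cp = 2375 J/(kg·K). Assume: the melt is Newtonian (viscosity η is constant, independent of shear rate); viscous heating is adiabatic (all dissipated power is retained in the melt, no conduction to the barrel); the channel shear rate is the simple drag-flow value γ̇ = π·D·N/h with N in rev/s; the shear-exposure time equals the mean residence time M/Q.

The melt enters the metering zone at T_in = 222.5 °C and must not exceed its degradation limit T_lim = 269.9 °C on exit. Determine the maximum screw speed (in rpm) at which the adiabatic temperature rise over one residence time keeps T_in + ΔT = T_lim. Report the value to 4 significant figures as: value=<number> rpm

value=36.64 rpm

Q_s = Q / 3600 = 200.9 / 3600 = 0.0558056 kg/s
t_res = M / Q_s = 1.64 / 0.0558056 = 29.3878 s
D = 99.3 mm = 0.0993 m;  h = 7.83 mm = 0.00783 m
ΔT_a = T_lim − T_in = 269.9 − 222.5 = 47.4 K
γ̇_max² = ΔT_a·ρ·cp/(η·t_res) = 47.4·908·2375/(5877·29.3878) = 591.842 s⁻²
γ̇_max = √591.842 = 24.3278 s⁻¹
N_max = γ̇_max·h / (π·D) = 24.3278 · 0.00783 / (π · 0.0993) = 0.610612 rev/s = 36.6367 rpm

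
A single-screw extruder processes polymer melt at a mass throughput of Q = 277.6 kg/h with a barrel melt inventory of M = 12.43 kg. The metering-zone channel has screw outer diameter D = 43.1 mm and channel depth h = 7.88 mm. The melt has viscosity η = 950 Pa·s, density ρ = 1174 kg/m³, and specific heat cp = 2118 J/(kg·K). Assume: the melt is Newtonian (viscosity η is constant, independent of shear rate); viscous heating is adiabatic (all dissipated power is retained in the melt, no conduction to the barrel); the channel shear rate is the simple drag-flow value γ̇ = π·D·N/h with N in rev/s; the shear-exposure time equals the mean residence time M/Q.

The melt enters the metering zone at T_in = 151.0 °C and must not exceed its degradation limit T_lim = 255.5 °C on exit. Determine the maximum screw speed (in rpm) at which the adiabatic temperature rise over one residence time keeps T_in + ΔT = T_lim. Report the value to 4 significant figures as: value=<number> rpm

value=143.8 rpm

Q_s = Q / 3600 = 277.6 / 3600 = 0.0771111 kg/s
Mean residence time: t_res = M/Q_s = 12.43 kg / 0.0771111 kg/s = 161.196 s
Convert to metres: D = 0.0431 m, h = 0.00788 m
Allowable rise: ΔT_a = T_lim − T_in = 255.5 − 151.0 = 104.5 K
γ̇_max² = ΔT_a·ρ·cp / (η·t_res) = [104.5 × 1174 × 2118] / [950 × 161.196] = 1696.81 s⁻²
γ̇_max = sqrt(1696.81) = 41.1923 s⁻¹
N_max = γ̇_max·h / (π·D) = 41.1923 · 0.00788 / (π · 0.0431) = 2.39726 rev/s = 143.836 rpm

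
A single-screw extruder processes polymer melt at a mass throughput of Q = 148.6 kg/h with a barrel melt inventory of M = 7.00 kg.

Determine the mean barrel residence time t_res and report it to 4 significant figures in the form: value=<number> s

Q_s = Q / 3600 = 148.6 / 3600 = 0.0412778 kg/s
t_res = M / Q_s = 7.00 / 0.0412778 = 169.583 s

value=169.6 s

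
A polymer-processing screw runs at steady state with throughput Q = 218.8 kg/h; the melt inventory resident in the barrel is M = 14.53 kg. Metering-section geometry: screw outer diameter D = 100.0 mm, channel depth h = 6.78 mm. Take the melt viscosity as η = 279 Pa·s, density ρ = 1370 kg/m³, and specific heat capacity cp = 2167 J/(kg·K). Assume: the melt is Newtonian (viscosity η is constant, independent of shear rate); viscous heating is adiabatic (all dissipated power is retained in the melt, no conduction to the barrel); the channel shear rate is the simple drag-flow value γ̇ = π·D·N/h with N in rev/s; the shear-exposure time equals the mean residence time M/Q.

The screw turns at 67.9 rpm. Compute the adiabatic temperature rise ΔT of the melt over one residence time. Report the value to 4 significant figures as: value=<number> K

value=61.78 K

Convert throughput: Q = 218.8 kg/h = 218.8/3600 = 0.0607778 kg/s
t_res = M / Q_s = 14.53 ÷ 0.0607778 = 239.068 s
Convert to SI: D = 0.1 m, h = 0.00678 m, N = 67.9/60 = 1.13167 rev/s
γ̇ = π D N / h = (π)(0.1)(1.13167) / 0.00678 = 52.4371 s⁻¹
ΔT = η·γ̇²·t_res / (ρ·cp) = 279 · (52.4371)² · 239.068 / (1370 · 2167) = 61.7764 K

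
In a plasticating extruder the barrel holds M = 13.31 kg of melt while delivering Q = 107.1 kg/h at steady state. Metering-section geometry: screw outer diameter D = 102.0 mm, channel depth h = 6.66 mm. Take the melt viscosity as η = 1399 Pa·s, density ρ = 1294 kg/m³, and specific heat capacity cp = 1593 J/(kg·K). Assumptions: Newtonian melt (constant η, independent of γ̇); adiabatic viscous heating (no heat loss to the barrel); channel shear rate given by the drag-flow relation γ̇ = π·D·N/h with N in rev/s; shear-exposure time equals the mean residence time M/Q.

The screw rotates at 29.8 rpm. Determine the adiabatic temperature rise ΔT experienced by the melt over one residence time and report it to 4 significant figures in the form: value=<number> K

value=173.4 K

Q_s = Q / 3600 = 107.1 / 3600 = 0.02975 kg/s
Mean residence time: t_res = M/Q_s = 13.31 kg / 0.02975 kg/s = 447.395 s
D = 102.0 mm = 0.102 m;  h = 6.66 mm = 0.00666 m;  N = 29.8 rpm / 60 = 0.496667 rev/s
Shear rate: γ̇ = πDN/h = π·0.102·0.496667/0.00666 = 23.8969 s⁻¹
ΔT = η·γ̇²·t_res / (ρ·cp) = 1399 · (23.8969)² · 447.395 / (1294 · 1593) = 173.397 K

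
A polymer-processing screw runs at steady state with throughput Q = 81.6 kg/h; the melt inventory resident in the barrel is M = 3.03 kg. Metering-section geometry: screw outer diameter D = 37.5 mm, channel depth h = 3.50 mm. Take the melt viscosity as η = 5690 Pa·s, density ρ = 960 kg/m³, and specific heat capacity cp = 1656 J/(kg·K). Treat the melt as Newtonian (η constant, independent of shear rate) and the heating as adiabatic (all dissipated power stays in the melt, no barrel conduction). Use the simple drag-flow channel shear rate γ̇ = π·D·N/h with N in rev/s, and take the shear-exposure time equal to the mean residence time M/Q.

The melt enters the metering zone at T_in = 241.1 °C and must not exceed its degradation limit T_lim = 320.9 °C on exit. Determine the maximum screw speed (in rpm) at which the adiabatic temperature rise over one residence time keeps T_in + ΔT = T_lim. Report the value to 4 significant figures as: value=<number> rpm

value=23.02 rpm

Convert throughput: Q = 81.6 kg/h = 81.6/3600 = 0.0226667 kg/s
Mean residence time: t_res = M/Q_s = 3.03 kg / 0.0226667 kg/s = 133.676 s
D = 37.5 mm = 0.0375 m;  h = 3.50 mm = 0.0035 m
ΔT_a = T_lim − T_in = 320.9 − 241.1 = 79.8 K
γ̇_max² = ΔT_a·ρ·cp / (η·t_res) = [79.8 × 960 × 1656] / [5690 × 133.676] = 166.789 s⁻²
γ̇_max = sqrt(166.789) = 12.9147 s⁻¹
N_max = γ̇_max h / (πD) = 12.9147·0.0035/(π·0.0375) = 0.383681 rev/s → ×60 = 23.0209 rpm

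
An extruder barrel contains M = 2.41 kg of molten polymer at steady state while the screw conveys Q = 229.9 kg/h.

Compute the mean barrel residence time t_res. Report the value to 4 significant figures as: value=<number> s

Convert throughput: Q = 229.9 kg/h = 229.9/3600 = 0.0638611 kg/s
t_res = M / Q_s = 2.41 ÷ 0.0638611 = 37.7381 s

value=37.74 s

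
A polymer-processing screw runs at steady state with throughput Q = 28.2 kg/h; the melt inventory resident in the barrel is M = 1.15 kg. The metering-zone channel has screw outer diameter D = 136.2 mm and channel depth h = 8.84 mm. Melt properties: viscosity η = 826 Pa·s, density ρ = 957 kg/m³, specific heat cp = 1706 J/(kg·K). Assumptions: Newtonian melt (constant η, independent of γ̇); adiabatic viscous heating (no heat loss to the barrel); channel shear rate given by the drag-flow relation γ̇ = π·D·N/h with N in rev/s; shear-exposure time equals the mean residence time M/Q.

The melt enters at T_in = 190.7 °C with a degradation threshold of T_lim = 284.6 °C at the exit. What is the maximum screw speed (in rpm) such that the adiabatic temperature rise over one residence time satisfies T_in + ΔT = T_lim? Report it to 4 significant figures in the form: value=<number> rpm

Convert throughput: Q = 28.2 kg/h = 28.2/3600 = 0.00783333 kg/s
t_res = M / Q_s = 1.15 ÷ 0.00783333 = 146.809 s
Convert to metres: D = 0.1362 m, h = 0.00884 m
ΔT_a = T_lim − T_in = 284.6 − 190.7 = 93.9 K
γ̇_max² = ΔT_a·ρ·cp / (η·t_res) = [93.9 × 957 × 1706] / [826 × 146.809] = 1264.23 s⁻²
γ̇_max = sqrt(1264.23) = 35.556 s⁻¹
Solve γ̇ = πDN/h for N: N_max = γ̇_max·h/(π·D) = 35.556 × 0.00884 / (π × 0.1362) = 0.734578 rev/s = 44.0747 rpm

value=44.07 rpm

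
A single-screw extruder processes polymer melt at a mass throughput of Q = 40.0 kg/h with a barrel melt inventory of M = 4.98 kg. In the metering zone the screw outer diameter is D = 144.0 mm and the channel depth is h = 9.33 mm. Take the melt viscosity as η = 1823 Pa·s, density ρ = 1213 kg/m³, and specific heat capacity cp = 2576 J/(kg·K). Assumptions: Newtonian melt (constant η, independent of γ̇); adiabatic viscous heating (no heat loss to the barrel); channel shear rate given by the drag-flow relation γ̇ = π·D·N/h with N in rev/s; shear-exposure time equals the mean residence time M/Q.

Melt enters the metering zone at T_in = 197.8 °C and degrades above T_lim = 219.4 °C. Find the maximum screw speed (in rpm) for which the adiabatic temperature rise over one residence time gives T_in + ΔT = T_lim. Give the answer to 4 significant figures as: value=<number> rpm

value=11.25 rpm

Throughput in SI: Q_s = 40.0 kg/h ÷ 3600 s/h = 0.0111111 kg/s
t_res = M / Q_s = 4.98 / 0.0111111 = 448.2 s
Geometry in SI: D = 144.0 mm → 0.144 m, h = 9.33 mm → 0.00933 m
Allowable rise: ΔT_a = T_lim − T_in = 219.4 − 197.8 = 21.6 K
γ̇_max² = ΔT_a·ρ·cp / (η·t_res) = [21.6 × 1213 × 2576] / [1823 × 448.2] = 82.6042 s⁻²
γ̇_max = √82.6042 = 9.08868 s⁻¹
N_max = γ̇_max·h / (π·D) = 9.08868 · 0.00933 / (π · 0.144) = 0.187443 rev/s = 11.2466 rpm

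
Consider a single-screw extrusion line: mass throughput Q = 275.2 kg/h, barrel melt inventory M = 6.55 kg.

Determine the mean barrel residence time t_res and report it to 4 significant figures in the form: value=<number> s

value=85.68 s

Throughput in SI: Q_s = 275.2 kg/h ÷ 3600 s/h = 0.0764444 kg/s
t_res = M / Q_s = 6.55 ÷ 0.0764444 = 85.6831 s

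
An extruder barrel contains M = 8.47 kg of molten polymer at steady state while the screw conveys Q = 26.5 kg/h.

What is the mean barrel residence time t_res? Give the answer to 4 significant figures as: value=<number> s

Convert throughput: Q = 26.5 kg/h = 26.5/3600 = 0.00736111 kg/s
t_res = M / Q_s = 8.47 / 0.00736111 = 1150.64 s

value=1151. s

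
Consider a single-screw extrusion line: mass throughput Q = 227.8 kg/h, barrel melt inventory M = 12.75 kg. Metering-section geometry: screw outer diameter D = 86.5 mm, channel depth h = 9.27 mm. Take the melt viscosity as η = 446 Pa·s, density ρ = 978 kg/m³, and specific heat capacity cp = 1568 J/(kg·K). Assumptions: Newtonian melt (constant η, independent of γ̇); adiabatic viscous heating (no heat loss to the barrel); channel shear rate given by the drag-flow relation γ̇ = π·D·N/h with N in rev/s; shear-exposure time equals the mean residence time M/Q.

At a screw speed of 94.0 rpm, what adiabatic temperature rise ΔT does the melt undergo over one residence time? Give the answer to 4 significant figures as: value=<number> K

value=123.6 K

Throughput in SI: Q_s = 227.8 kg/h ÷ 3600 s/h = 0.0632778 kg/s
Mean residence time: t_res = M/Q_s = 12.75 kg / 0.0632778 kg/s = 201.493 s
Convert to SI: D = 0.0865 m, h = 0.00927 m, N = 94.0/60 = 1.56667 rev/s
γ̇ = π D N / h = (π)(0.0865)(1.56667) / 0.00927 = 45.9264 s⁻¹
ΔT = η·γ̇²·t_res/(ρ·cp) = [446 × 45.9264² × 201.493] / [978 × 1568] = 123.605 K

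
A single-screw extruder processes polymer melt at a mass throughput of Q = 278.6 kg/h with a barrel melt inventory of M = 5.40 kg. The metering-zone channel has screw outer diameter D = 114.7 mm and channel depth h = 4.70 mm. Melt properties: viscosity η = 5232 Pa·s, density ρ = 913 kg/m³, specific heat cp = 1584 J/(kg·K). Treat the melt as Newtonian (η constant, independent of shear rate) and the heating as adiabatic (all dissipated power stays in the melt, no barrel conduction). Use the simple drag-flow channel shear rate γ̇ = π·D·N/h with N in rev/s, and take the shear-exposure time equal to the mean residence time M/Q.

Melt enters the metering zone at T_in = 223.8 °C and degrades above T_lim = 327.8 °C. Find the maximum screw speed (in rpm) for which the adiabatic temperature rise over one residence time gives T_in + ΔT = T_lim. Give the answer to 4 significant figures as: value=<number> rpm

value=15.88 rpm

Throughput in SI: Q_s = 278.6 kg/h ÷ 3600 s/h = 0.0773889 kg/s
Mean residence time: t_res = M/Q_s = 5.40 kg / 0.0773889 kg/s = 69.7775 s
D = 114.7 mm = 0.1147 m;  h = 4.70 mm = 0.0047 m
Allowable rise: ΔT_a = T_lim − T_in = 327.8 − 223.8 = 104 K
γ̇_max² = ΔT_a·ρ·cp/(η·t_res) = 104·913·1584/(5232·69.7775) = 411.98 s⁻²
γ̇_max = sqrt(411.98) = 20.2973 s⁻¹
N_max = γ̇_max h / (πD) = 20.2973·0.0047/(π·0.1147) = 0.264742 rev/s → ×60 = 15.8845 rpm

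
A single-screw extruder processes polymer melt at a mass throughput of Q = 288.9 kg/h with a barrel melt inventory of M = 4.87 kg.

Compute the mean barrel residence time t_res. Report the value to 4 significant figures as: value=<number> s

value=60.69 s

Throughput in SI: Q_s = 288.9 kg/h ÷ 3600 s/h = 0.08025 kg/s
Mean residence time: t_res = M/Q_s = 4.87 kg / 0.08025 kg/s = 60.6854 s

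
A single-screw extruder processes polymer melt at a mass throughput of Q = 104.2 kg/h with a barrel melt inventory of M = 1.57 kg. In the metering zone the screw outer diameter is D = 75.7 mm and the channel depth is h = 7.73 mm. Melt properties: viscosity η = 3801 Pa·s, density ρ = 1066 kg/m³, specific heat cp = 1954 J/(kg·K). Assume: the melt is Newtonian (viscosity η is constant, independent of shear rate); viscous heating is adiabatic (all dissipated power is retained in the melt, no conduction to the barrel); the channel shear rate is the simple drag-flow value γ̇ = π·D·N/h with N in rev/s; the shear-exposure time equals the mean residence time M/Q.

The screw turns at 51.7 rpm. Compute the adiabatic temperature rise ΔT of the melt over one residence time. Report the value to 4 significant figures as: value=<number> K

Convert throughput: Q = 104.2 kg/h = 104.2/3600 = 0.0289444 kg/s
t_res = M / Q_s = 1.57 / 0.0289444 = 54.2418 s
Convert to SI: D = 0.0757 m, h = 0.00773 m, N = 51.7/60 = 0.861667 rev/s
Shear rate: γ̇ = πDN/h = π·0.0757·0.861667/0.00773 = 26.5097 s⁻¹
ΔT = η·γ̇²·t_res / (ρ·cp) = 3801 · (26.5097)² · 54.2418 / (1066 · 1954) = 69.5603 K

value=69.56 K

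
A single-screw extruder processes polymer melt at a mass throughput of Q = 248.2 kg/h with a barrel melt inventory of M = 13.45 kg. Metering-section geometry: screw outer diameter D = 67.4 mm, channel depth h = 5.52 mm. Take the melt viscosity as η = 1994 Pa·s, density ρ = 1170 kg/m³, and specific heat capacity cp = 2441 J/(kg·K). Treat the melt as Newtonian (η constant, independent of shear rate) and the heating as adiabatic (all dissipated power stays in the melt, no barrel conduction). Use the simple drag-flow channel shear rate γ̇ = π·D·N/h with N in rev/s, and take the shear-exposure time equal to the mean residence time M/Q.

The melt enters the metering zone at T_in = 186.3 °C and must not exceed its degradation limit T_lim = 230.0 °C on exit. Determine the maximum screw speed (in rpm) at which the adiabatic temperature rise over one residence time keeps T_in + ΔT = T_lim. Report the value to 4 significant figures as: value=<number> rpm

Convert throughput: Q = 248.2 kg/h = 248.2/3600 = 0.0689444 kg/s
t_res = M / Q_s = 13.45 / 0.0689444 = 195.085 s
Convert to metres: D = 0.0674 m, h = 0.00552 m
ΔT_a = T_lim − T_in = 230.0 − 186.3 = 43.7 K
γ̇_max² = ΔT_a·ρ·cp/(η·t_res) = 43.7·1170·2441/(1994·195.085) = 320.839 s⁻²
γ̇_max = sqrt(320.839) = 17.912 s⁻¹
N_max = γ̇_max h / (πD) = 17.912·0.00552/(π·0.0674) = 0.466953 rev/s → ×60 = 28.0172 rpm

value=28.02 rpm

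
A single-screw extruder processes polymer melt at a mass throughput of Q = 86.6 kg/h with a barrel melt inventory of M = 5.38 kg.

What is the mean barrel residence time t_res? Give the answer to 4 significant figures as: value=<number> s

value=223.6 s

Convert throughput: Q = 86.6 kg/h = 86.6/3600 = 0.0240556 kg/s
t_res = M / Q_s = 5.38 ÷ 0.0240556 = 223.649 s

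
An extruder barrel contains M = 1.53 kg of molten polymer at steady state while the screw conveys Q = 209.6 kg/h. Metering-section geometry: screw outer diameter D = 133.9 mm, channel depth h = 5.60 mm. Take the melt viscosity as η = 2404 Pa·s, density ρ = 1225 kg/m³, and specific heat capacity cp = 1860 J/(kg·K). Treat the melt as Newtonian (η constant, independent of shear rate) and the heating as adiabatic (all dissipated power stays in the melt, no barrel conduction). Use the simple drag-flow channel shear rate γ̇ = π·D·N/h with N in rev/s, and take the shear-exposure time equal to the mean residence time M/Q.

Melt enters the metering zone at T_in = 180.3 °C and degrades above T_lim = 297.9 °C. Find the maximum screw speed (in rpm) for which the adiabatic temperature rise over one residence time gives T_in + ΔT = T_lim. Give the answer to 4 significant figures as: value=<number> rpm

value=52.02 rpm

Throughput in SI: Q_s = 209.6 kg/h ÷ 3600 s/h = 0.0582222 kg/s
t_res = M / Q_s = 1.53 ÷ 0.0582222 = 26.2786 s
Convert to metres: D = 0.1339 m, h = 0.0056 m
Allowable rise: ΔT_a = T_lim − T_in = 297.9 − 180.3 = 117.6 K
Invert ΔT = ηγ̇²t_res/(ρcp) for γ̇: γ̇_max² = ΔT_a ρ cp / (η t_res) = 117.6·1225·1860 / (2404·26.2786) = 4241.5 s⁻²
γ̇_max = √4241.5 = 65.1268 s⁻¹
N_max = γ̇_max h / (πD) = 65.1268·0.0056/(π·0.1339) = 0.866996 rev/s → ×60 = 52.0198 rpm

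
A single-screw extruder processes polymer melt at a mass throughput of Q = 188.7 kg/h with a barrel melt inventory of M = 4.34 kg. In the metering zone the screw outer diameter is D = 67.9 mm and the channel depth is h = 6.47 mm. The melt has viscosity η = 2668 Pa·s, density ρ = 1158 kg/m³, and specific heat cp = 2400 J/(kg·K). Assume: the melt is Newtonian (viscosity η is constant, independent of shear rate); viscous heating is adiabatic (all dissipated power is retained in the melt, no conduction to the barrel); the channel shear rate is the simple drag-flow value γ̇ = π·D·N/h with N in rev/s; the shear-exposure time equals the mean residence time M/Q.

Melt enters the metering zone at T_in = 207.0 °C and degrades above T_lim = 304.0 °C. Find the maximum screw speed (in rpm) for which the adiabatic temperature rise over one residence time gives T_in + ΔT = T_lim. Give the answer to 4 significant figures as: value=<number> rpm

value=63.57 rpm

Convert throughput: Q = 188.7 kg/h = 188.7/3600 = 0.0524167 kg/s
t_res = M / Q_s = 4.34 / 0.0524167 = 82.7981 s
Convert to metres: D = 0.0679 m, h = 0.00647 m
ΔT_a = T_lim − T_in = 304.0 − 207.0 = 97 K
γ̇_max² = ΔT_a·ρ·cp / (η·t_res) = [97 × 1158 × 2400] / [2668 × 82.7981] = 1220.35 s⁻²
γ̇_max = sqrt(1220.35) = 34.9335 s⁻¹
Solve γ̇ = πDN/h for N: N_max = γ̇_max·h/(π·D) = 34.9335 × 0.00647 / (π × 0.0679) = 1.05956 rev/s = 63.5739 rpm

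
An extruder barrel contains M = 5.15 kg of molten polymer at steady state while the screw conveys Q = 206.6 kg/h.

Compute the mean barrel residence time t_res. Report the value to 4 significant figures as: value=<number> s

Q_s = Q / 3600 = 206.6 / 3600 = 0.0573889 kg/s
Mean residence time: t_res = M/Q_s = 5.15 kg / 0.0573889 kg/s = 89.7386 s

value=89.74 s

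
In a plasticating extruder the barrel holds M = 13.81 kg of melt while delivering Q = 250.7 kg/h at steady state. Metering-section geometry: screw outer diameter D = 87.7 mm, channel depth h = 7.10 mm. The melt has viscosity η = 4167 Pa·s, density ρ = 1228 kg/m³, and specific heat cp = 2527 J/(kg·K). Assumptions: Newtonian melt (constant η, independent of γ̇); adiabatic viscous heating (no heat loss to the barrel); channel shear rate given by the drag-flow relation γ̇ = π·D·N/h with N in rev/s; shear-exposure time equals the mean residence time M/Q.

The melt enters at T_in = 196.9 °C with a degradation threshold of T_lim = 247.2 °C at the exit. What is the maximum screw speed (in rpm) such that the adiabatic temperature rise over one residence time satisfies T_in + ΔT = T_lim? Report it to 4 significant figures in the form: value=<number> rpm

Convert throughput: Q = 250.7 kg/h = 250.7/3600 = 0.0696389 kg/s
t_res = M / Q_s = 13.81 / 0.0696389 = 198.309 s
Convert to metres: D = 0.0877 m, h = 0.0071 m
ΔT_a = T_lim − T_in = 247.2 − 196.9 = 50.3 K
γ̇_max² = ΔT_a·ρ·cp / (η·t_res) = [50.3 × 1228 × 2527] / [4167 × 198.309] = 188.889 s⁻²
γ̇_max = sqrt(188.889) = 13.7437 s⁻¹
N_max = γ̇_max h / (πD) = 13.7437·0.0071/(π·0.0877) = 0.35417 rev/s → ×60 = 21.2502 rpm

value=21.25 rpm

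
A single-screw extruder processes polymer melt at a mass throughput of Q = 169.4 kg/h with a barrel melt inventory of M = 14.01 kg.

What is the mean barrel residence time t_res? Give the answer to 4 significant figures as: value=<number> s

Convert throughput: Q = 169.4 kg/h = 169.4/3600 = 0.0470556 kg/s
t_res = M / Q_s = 14.01 ÷ 0.0470556 = 297.733 s

value=297.7 s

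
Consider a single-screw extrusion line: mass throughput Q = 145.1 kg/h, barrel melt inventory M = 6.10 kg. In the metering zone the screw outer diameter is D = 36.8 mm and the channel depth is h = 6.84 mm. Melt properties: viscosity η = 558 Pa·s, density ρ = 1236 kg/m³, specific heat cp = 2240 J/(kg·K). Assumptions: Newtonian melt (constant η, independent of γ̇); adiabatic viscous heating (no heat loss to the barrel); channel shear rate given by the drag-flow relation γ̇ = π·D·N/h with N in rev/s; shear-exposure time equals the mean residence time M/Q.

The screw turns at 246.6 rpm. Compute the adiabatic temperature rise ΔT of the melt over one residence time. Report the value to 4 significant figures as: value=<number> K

value=147.2 K

Throughput in SI: Q_s = 145.1 kg/h ÷ 3600 s/h = 0.0403056 kg/s
Mean residence time: t_res = M/Q_s = 6.10 kg / 0.0403056 kg/s = 151.344 s
Geometry in metres: D = 36.8 mm → 0.0368 m, h = 6.84 mm → 0.00684 m; screw speed N = 246.6 rpm = 4.11 rev/s
γ̇ = π·D·N / h = π · 0.0368 · 4.11 / 0.00684 = 69.4678 s⁻¹
Adiabatic rise: ΔT = η γ̇² t_res / (ρ cp) = 558·(69.4678)²·151.344 / (1236·2240) = 147.197 K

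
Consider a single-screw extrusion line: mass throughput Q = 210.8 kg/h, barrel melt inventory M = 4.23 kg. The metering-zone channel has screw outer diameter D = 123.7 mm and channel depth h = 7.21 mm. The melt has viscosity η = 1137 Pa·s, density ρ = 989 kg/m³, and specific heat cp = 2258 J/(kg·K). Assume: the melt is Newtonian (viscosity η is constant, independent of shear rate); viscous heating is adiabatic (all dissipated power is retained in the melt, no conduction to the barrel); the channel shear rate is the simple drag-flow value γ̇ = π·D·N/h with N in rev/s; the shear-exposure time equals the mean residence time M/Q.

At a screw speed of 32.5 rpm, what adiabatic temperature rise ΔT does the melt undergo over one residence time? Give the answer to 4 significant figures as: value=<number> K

value=31.35 K

Throughput in SI: Q_s = 210.8 kg/h ÷ 3600 s/h = 0.0585556 kg/s
t_res = M / Q_s = 4.23 ÷ 0.0585556 = 72.2391 s
Geometry in metres: D = 123.7 mm → 0.1237 m, h = 7.21 mm → 0.00721 m; screw speed N = 32.5 rpm = 0.541667 rev/s
γ̇ = π D N / h = (π)(0.1237)(0.541667) / 0.00721 = 29.1955 s⁻¹
ΔT = η·γ̇²·t_res/(ρ·cp) = [1137 × 29.1955² × 72.2391] / [989 × 2258] = 31.3506 K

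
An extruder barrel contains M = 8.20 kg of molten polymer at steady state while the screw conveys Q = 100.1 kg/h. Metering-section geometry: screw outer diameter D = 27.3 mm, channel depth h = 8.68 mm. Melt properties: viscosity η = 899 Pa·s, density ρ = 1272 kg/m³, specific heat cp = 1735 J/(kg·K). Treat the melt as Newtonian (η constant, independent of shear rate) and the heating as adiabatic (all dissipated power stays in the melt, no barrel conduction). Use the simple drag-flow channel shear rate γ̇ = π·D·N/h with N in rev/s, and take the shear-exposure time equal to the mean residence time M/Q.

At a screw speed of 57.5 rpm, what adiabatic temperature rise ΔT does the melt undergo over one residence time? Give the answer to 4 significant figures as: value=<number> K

value=10.77 K

Convert throughput: Q = 100.1 kg/h = 100.1/3600 = 0.0278056 kg/s
t_res = M / Q_s = 8.20 ÷ 0.0278056 = 294.905 s
Geometry in metres: D = 27.3 mm → 0.0273 m, h = 8.68 mm → 0.00868 m; screw speed N = 57.5 rpm = 0.958333 rev/s
γ̇ = π·D·N / h = π · 0.0273 · 0.958333 / 0.00868 = 9.46911 s⁻¹
ΔT = η·γ̇²·t_res/(ρ·cp) = [899 × 9.46911² × 294.905] / [1272 × 1735] = 10.7714 K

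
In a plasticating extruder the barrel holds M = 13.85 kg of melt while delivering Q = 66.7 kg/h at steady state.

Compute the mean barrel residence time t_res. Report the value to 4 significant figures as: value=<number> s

value=747.5 s

Throughput in SI: Q_s = 66.7 kg/h ÷ 3600 s/h = 0.0185278 kg/s
Mean residence time: t_res = M/Q_s = 13.85 kg / 0.0185278 kg/s = 747.526 s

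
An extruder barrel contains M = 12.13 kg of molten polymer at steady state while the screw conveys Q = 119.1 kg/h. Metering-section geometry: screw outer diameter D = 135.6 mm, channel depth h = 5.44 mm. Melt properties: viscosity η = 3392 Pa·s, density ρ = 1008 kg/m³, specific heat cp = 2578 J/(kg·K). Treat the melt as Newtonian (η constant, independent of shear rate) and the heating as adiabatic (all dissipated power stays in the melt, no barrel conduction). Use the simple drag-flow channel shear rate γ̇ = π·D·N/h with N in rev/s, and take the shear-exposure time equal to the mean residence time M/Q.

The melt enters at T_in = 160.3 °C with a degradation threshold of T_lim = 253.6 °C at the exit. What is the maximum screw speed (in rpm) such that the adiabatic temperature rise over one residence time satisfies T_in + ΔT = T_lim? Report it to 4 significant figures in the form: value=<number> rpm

Q_s = Q / 3600 = 119.1 / 3600 = 0.0330833 kg/s
t_res = M / Q_s = 12.13 / 0.0330833 = 366.65 s
Geometry in SI: D = 135.6 mm → 0.1356 m, h = 5.44 mm → 0.00544 m
ΔT_a = T_lim − T_in = 253.6 − 160.3 = 93.3 K
γ̇_max² = ΔT_a·ρ·cp / (η·t_res) = [93.3 × 1008 × 2578] / [3392 × 366.65] = 194.948 s⁻²
Take the square root: γ̇_max = √(194.948) = 13.9624 s⁻¹
N_max = γ̇_max·h / (π·D) = 13.9624 · 0.00544 / (π · 0.1356) = 0.178299 rev/s = 10.6979 rpm

value=10.70 rpm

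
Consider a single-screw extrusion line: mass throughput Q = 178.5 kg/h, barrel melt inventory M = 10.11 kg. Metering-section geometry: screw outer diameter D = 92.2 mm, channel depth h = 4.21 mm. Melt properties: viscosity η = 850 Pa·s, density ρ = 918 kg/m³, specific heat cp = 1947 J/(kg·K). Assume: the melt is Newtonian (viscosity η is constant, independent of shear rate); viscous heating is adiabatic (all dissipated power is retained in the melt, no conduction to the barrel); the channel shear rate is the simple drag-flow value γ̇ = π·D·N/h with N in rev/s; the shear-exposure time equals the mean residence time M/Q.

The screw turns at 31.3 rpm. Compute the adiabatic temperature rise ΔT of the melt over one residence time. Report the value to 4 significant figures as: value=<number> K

Q_s = Q / 3600 = 178.5 / 3600 = 0.0495833 kg/s
t_res = M / Q_s = 10.11 / 0.0495833 = 203.899 s
Geometry in metres: D = 92.2 mm → 0.0922 m, h = 4.21 mm → 0.00421 m; screw speed N = 31.3 rpm = 0.521667 rev/s
γ̇ = π D N / h = (π)(0.0922)(0.521667) / 0.00421 = 35.8915 s⁻¹
ΔT = η·γ̇²·t_res/(ρ·cp) = [850 × 35.8915² × 203.899] / [918 × 1947] = 124.913 K

value=124.9 K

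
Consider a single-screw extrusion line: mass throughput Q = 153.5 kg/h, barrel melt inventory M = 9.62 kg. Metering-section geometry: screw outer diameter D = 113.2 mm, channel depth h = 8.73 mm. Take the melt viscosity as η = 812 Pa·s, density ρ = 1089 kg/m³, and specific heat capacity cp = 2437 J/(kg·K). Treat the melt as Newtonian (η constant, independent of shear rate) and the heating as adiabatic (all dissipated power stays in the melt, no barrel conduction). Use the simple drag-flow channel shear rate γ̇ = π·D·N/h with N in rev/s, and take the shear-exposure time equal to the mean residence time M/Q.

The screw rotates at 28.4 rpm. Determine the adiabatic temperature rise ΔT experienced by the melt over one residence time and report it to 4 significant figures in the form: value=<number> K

Throughput in SI: Q_s = 153.5 kg/h ÷ 3600 s/h = 0.0426389 kg/s
t_res = M / Q_s = 9.62 ÷ 0.0426389 = 225.616 s
D = 113.2 mm = 0.1132 m;  h = 8.73 mm = 0.00873 m;  N = 28.4 rpm / 60 = 0.473333 rev/s
γ̇ = π D N / h = (π)(0.1132)(0.473333) / 0.00873 = 19.2819 s⁻¹
ΔT = η·γ̇²·t_res/(ρ·cp) = [812 × 19.2819² × 225.616] / [1089 × 2437] = 25.6649 K

value=25.66 K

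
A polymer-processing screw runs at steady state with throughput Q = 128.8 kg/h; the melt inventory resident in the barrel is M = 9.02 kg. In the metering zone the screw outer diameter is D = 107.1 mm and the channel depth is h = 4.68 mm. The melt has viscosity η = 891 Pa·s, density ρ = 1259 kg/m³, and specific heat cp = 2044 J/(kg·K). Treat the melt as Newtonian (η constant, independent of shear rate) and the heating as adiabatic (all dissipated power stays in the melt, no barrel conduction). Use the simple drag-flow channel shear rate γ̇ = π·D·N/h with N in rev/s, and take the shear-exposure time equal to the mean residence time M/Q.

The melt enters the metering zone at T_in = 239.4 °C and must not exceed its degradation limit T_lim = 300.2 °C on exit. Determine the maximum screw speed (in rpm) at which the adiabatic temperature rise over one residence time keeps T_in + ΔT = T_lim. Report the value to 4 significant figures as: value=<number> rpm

Q_s = Q / 3600 = 128.8 / 3600 = 0.0357778 kg/s
t_res = M / Q_s = 9.02 / 0.0357778 = 252.112 s
Convert to metres: D = 0.1071 m, h = 0.00468 m
ΔT_a = T_lim − T_in = 300.2 − 239.4 = 60.8 K
γ̇_max² = ΔT_a·ρ·cp/(η·t_res) = 60.8·1259·2044/(891·252.112) = 696.529 s⁻²
Take the square root: γ̇_max = √(696.529) = 26.3918 s⁻¹
Solve γ̇ = πDN/h for N: N_max = γ̇_max·h/(π·D) = 26.3918 × 0.00468 / (π × 0.1071) = 0.367093 rev/s = 22.0256 rpm

value=22.03 rpm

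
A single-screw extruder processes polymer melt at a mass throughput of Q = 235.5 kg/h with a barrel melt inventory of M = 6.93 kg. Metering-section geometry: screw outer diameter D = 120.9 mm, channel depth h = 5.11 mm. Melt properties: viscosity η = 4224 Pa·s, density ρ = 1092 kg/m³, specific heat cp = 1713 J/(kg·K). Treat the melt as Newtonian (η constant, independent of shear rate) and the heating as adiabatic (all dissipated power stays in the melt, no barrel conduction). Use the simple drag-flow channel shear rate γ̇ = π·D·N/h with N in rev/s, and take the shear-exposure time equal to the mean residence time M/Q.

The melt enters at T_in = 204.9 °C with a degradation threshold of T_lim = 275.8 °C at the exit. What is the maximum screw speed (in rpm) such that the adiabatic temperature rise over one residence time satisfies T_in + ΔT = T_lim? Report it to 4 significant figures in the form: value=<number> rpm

Q_s = Q / 3600 = 235.5 / 3600 = 0.0654167 kg/s
t_res = M / Q_s = 6.93 / 0.0654167 = 105.936 s
D = 120.9 mm = 0.1209 m;  h = 5.11 mm = 0.00511 m
Allowable rise: ΔT_a = T_lim − T_in = 275.8 − 204.9 = 70.9 K
γ̇_max² = ΔT_a·ρ·cp / (η·t_res) = [70.9 × 1092 × 1713] / [4224 × 105.936] = 296.386 s⁻²
Take the square root: γ̇_max = √(296.386) = 17.2159 s⁻¹
Solve γ̇ = πDN/h for N: N_max = γ̇_max·h/(π·D) = 17.2159 × 0.00511 / (π × 0.1209) = 0.231619 rev/s = 13.8971 rpm

value=13.90 rpm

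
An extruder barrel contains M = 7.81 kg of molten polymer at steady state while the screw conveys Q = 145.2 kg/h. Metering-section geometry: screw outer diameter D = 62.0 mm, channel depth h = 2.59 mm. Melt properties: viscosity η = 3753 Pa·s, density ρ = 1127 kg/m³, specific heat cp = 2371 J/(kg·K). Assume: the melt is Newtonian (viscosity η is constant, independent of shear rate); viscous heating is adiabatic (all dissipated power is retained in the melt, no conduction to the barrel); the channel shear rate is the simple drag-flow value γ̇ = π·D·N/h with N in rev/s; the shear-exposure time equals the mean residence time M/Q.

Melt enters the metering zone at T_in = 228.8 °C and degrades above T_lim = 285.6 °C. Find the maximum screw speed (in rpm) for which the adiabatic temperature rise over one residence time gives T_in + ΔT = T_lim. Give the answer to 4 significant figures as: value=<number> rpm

Throughput in SI: Q_s = 145.2 kg/h ÷ 3600 s/h = 0.0403333 kg/s
t_res = M / Q_s = 7.81 / 0.0403333 = 193.636 s
Convert to metres: D = 0.062 m, h = 0.00259 m
Allowable rise: ΔT_a = T_lim − T_in = 285.6 − 228.8 = 56.8 K
γ̇_max² = ΔT_a·ρ·cp / (η·t_res) = [56.8 × 1127 × 2371] / [3753 × 193.636] = 208.852 s⁻²
γ̇_max = √208.852 = 14.4517 s⁻¹
Solve γ̇ = πDN/h for N: N_max = γ̇_max·h/(π·D) = 14.4517 × 0.00259 / (π × 0.062) = 0.192166 rev/s = 11.53 rpm

value=11.53 rpm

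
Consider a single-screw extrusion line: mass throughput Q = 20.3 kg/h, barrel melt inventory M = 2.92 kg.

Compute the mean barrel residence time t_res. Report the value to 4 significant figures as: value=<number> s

Q_s = Q / 3600 = 20.3 / 3600 = 0.00563889 kg/s
t_res = M / Q_s = 2.92 / 0.00563889 = 517.833 s

value=517.8 s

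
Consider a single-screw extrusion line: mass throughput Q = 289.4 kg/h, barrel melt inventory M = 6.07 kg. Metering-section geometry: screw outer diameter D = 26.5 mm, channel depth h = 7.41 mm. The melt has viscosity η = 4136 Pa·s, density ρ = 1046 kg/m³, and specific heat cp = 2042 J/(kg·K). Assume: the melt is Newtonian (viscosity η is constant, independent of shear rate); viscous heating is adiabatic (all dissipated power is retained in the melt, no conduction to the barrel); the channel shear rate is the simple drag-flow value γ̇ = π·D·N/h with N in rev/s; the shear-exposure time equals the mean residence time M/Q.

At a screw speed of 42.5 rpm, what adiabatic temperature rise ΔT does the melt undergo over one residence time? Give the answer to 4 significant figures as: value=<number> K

Q_s = Q / 3600 = 289.4 / 3600 = 0.0803889 kg/s
Mean residence time: t_res = M/Q_s = 6.07 kg / 0.0803889 kg/s = 75.5079 s
Geometry in metres: D = 26.5 mm → 0.0265 m, h = 7.41 mm → 0.00741 m; screw speed N = 42.5 rpm = 0.708333 rev/s
γ̇ = π·D·N / h = π · 0.0265 · 0.708333 / 0.00741 = 7.95821 s⁻¹
Adiabatic rise: ΔT = η γ̇² t_res / (ρ cp) = 4136·(7.95821)²·75.5079 / (1046·2042) = 9.26011 K

value=9.260 K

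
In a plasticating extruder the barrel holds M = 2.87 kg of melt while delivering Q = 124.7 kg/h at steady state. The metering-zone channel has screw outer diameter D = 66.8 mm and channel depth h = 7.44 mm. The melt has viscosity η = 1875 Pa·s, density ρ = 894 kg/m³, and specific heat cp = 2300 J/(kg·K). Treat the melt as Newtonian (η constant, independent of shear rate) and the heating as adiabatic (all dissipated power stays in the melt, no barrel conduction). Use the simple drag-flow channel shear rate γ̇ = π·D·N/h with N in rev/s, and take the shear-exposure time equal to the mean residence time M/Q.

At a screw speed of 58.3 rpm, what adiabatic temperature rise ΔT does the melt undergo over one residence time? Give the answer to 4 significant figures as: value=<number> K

Throughput in SI: Q_s = 124.7 kg/h ÷ 3600 s/h = 0.0346389 kg/s
t_res = M / Q_s = 2.87 ÷ 0.0346389 = 82.8549 s
Convert to SI: D = 0.0668 m, h = 0.00744 m, N = 58.3/60 = 0.971667 rev/s
γ̇ = π D N / h = (π)(0.0668)(0.971667) / 0.00744 = 27.4076 s⁻¹
Adiabatic rise: ΔT = η γ̇² t_res / (ρ cp) = 1875·(27.4076)²·82.8549 / (894·2300) = 56.7538 K

value=56.75 K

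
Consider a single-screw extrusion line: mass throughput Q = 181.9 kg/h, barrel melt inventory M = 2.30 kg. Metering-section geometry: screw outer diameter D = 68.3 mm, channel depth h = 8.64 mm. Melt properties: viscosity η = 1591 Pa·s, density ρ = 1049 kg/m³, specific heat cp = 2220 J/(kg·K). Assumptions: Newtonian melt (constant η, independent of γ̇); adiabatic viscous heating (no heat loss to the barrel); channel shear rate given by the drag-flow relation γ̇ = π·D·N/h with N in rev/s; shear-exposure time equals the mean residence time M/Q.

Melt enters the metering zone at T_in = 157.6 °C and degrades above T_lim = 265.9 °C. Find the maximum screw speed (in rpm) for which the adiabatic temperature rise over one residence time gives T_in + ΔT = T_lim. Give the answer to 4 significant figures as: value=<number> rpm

value=142.6 rpm

Convert throughput: Q = 181.9 kg/h = 181.9/3600 = 0.0505278 kg/s
t_res = M / Q_s = 2.30 / 0.0505278 = 45.5195 s
Geometry in SI: D = 68.3 mm → 0.0683 m, h = 8.64 mm → 0.00864 m
ΔT_a = T_lim − T_in = 265.9 − 157.6 = 108.3 K
Invert ΔT = ηγ̇²t_res/(ρcp) for γ̇: γ̇_max² = ΔT_a ρ cp / (η t_res) = 108.3·1049·2220 / (1591·45.5195) = 3482.48 s⁻²
γ̇_max = √3482.48 = 59.0126 s⁻¹
Solve γ̇ = πDN/h for N: N_max = γ̇_max·h/(π·D) = 59.0126 × 0.00864 / (π × 0.0683) = 2.37623 rev/s = 142.574 rpm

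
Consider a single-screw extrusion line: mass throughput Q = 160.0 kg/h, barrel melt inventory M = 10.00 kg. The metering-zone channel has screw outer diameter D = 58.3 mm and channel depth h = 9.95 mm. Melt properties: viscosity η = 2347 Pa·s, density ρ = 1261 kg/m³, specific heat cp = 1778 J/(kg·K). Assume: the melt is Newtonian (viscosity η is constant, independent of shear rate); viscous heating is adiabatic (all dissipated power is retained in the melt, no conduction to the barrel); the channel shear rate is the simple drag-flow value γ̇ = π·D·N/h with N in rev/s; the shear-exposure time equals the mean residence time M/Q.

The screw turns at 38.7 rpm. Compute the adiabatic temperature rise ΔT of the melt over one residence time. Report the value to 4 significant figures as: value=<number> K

value=33.20 K

Convert throughput: Q = 160.0 kg/h = 160.0/3600 = 0.0444444 kg/s
t_res = M / Q_s = 10.00 ÷ 0.0444444 = 225 s
Convert to SI: D = 0.0583 m, h = 0.00995 m, N = 38.7/60 = 0.645 rev/s
Shear rate: γ̇ = πDN/h = π·0.0583·0.645/0.00995 = 11.8729 s⁻¹
ΔT = η·γ̇²·t_res / (ρ·cp) = 2347 · (11.8729)² · 225 / (1261 · 1778) = 33.2016 K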